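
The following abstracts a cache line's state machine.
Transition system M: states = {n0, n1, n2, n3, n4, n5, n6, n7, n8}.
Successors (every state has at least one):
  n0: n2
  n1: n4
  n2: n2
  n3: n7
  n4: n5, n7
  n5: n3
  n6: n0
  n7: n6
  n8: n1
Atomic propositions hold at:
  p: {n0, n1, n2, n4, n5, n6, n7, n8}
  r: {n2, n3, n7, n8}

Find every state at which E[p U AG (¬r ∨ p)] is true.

{n0, n1, n2, n4, n6, n7, n8}

Sat(¬r) = {n0, n1, n4, n5, n6}
Sat(¬r ∨ p) = {n0, n1, n2, n4, n5, n6, n7, n8}
AG (¬r ∨ p): greatest fixpoint, start Z0 = {n0, n1, n2, n4, n5, n6, n7, n8}, keep only states in Sat with every successor in Z. Z1 = {n0, n1, n2, n4, n6, n7, n8}; Z2 = {n0, n1, n2, n6, n7, n8}; Z3 = {n0, n2, n6, n7, n8}; Z4 = {n0, n2, n6, n7}; fixed.
Sat(AG (¬r ∨ p)) = {n0, n2, n6, n7}
E[p U AG (¬r ∨ p)]: least fixpoint, start Z0 = Sat(AG (¬r ∨ p)) = {n0, n2, n6, n7}, add states in Sat(p) with some successor in Z. Z1 = {n0, n2, n4, n6, n7}; Z2 = {n0, n1, n2, n4, n6, n7}; Z3 = {n0, n1, n2, n4, n6, n7, n8}; fixed.
Sat(E[p U AG (¬r ∨ p)]) = {n0, n1, n2, n4, n6, n7, n8}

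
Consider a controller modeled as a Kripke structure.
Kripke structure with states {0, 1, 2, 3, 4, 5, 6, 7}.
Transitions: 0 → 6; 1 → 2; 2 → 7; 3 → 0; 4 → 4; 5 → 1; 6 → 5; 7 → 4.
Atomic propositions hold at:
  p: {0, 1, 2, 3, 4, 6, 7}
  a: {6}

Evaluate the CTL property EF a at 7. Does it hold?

No

EF a: least fixpoint, start Z0 = {6}, add states with some successor in Z. Z1 = {0, 6}; Z2 = {0, 3, 6}; fixed.
Sat(EF a) = {0, 3, 6}
7 ∉ Sat(EF a) = {0, 3, 6}, so the formula does not hold at 7.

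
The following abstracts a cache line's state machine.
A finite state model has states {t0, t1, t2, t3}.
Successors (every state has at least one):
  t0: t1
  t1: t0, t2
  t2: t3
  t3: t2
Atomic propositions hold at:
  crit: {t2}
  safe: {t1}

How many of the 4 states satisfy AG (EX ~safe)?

Sat(~safe) = {t0, t2, t3}
Sat(EX ~safe) = {s : some successor in {t0, t2, t3}} = {t1, t2, t3}
AG (EX ~safe): greatest fixpoint, start Z0 = {t1, t2, t3}, keep only states in Sat with every successor in Z. Z1 = {t2, t3}; fixed.
Sat(AG (EX ~safe)) = {t2, t3}
|Sat(AG (EX ~safe))| = |{t2, t3}| = 2.

2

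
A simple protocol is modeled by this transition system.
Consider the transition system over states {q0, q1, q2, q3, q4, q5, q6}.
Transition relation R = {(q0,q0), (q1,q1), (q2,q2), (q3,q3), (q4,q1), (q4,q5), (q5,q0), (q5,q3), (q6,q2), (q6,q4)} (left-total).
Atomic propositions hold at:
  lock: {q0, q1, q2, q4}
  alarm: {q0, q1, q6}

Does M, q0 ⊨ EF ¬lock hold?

Sat(¬lock) = {q3, q5, q6}
EF ¬lock: least fixpoint, start Z0 = {q3, q5, q6}, add states with some successor in Z. Z1 = {q3, q4, q5, q6}; fixed.
Sat(EF ¬lock) = {q3, q4, q5, q6}
q0 ∉ Sat(EF ¬lock) = {q3, q4, q5, q6}, so the formula does not hold at q0.

No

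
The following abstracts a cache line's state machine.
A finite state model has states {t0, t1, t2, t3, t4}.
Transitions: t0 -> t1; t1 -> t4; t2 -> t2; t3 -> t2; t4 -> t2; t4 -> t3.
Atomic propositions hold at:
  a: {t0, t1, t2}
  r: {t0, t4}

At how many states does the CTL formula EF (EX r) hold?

Sat(EX r) = {s : some successor in {t0, t4}} = {t1}
EF (EX r): least fixpoint, start Z0 = {t1}, add states with some successor in Z. Z1 = {t0, t1}; fixed.
Sat(EF (EX r)) = {t0, t1}
|Sat(EF (EX r))| = |{t0, t1}| = 2.

2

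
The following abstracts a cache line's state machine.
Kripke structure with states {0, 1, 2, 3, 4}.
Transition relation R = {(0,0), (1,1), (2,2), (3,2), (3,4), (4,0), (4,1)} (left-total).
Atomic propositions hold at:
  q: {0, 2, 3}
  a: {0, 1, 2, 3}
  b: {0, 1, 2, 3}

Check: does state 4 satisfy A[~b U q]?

Sat(~b) = {4}
A[~b U q]: least fixpoint, start Z0 = Sat(q) = {0, 2, 3}, add states in Sat(~b) with every successor in Z. Already a fixed point.
Sat(A[~b U q]) = {0, 2, 3}
4 ∉ Sat(A[~b U q]) = {0, 2, 3}, so the formula does not hold at 4.

No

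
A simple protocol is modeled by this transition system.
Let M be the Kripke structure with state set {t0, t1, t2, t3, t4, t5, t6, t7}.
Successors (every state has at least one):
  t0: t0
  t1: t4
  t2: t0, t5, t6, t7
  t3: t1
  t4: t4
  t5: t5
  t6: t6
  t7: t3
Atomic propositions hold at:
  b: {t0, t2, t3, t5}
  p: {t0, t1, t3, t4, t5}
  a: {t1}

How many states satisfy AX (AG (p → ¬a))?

5

Sat(¬a) = {t0, t2, t3, t4, t5, t6, t7}
Sat(p → ¬a) = {t0, t2, t3, t4, t5, t6, t7}
AG (p → ¬a): greatest fixpoint, start Z0 = {t0, t2, t3, t4, t5, t6, t7}, keep only states in Sat with every successor in Z. Z1 = {t0, t2, t4, t5, t6, t7}; Z2 = {t0, t2, t4, t5, t6}; Z3 = {t0, t4, t5, t6}; fixed.
Sat(AG (p → ¬a)) = {t0, t4, t5, t6}
Sat(AX (AG (p → ¬a))) = {s : every successor in {t0, t4, t5, t6}} = {t0, t1, t4, t5, t6}
|Sat(AX (AG (p → ¬a)))| = |{t0, t1, t4, t5, t6}| = 5.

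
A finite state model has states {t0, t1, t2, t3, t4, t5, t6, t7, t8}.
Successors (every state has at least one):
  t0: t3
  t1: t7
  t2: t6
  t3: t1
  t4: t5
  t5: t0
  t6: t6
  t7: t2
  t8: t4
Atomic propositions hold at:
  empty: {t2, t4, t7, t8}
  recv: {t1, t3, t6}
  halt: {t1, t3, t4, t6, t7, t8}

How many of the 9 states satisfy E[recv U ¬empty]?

Sat(¬empty) = {t0, t1, t3, t5, t6}
E[recv U ¬empty]: least fixpoint, start Z0 = Sat(¬empty) = {t0, t1, t3, t5, t6}, add states in Sat(recv) with some successor in Z. Already a fixed point.
Sat(E[recv U ¬empty]) = {t0, t1, t3, t5, t6}
|Sat(E[recv U ¬empty])| = |{t0, t1, t3, t5, t6}| = 5.

5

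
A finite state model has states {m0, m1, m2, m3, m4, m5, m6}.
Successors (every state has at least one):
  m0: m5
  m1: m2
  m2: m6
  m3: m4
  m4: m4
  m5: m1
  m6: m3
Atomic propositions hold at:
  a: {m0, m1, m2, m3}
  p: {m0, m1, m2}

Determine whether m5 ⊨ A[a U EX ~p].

Sat(~p) = {m3, m4, m5, m6}
Sat(EX ~p) = {s : some successor in {m3, m4, m5, m6}} = {m0, m2, m3, m4, m6}
A[a U EX ~p]: least fixpoint, start Z0 = Sat(EX ~p) = {m0, m2, m3, m4, m6}, add states in Sat(a) with every successor in Z. Z1 = {m0, m1, m2, m3, m4, m6}; fixed.
Sat(A[a U EX ~p]) = {m0, m1, m2, m3, m4, m6}
m5 ∉ Sat(A[a U EX ~p]) = {m0, m1, m2, m3, m4, m6}, so the formula does not hold at m5.

No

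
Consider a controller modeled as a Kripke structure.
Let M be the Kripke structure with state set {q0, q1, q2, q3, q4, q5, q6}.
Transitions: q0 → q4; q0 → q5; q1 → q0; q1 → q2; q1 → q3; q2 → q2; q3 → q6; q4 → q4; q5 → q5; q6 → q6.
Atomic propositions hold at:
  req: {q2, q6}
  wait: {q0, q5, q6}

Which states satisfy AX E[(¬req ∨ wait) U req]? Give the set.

Sat(¬req) = {q0, q1, q3, q4, q5}
Sat(¬req ∨ wait) = {q0, q1, q3, q4, q5, q6}
E[(¬req ∨ wait) U req]: least fixpoint, start Z0 = Sat(req) = {q2, q6}, add states in Sat(¬req ∨ wait) with some successor in Z. Z1 = {q1, q2, q3, q6}; fixed.
Sat(E[(¬req ∨ wait) U req]) = {q1, q2, q3, q6}
Sat(AX E[(¬req ∨ wait) U req]) = {s : every successor in {q1, q2, q3, q6}} = {q2, q3, q6}

{q2, q3, q6}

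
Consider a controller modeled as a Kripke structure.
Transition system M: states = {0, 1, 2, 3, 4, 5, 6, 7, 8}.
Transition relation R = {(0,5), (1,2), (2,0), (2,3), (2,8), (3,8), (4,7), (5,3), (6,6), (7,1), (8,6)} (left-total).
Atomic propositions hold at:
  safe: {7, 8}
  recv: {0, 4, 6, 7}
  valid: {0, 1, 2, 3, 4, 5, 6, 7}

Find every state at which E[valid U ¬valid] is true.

{0, 1, 2, 3, 4, 5, 7, 8}

Sat(¬valid) = {8}
E[valid U ¬valid]: least fixpoint, start Z0 = Sat(¬valid) = {8}, add states in Sat(valid) with some successor in Z. Z1 = {2, 3, 8}; Z2 = {1, 2, 3, 5, 8}; Z3 = {0, 1, 2, 3, 5, 7, 8}; Z4 = {0, 1, 2, 3, 4, 5, 7, 8}; fixed.
Sat(E[valid U ¬valid]) = {0, 1, 2, 3, 4, 5, 7, 8}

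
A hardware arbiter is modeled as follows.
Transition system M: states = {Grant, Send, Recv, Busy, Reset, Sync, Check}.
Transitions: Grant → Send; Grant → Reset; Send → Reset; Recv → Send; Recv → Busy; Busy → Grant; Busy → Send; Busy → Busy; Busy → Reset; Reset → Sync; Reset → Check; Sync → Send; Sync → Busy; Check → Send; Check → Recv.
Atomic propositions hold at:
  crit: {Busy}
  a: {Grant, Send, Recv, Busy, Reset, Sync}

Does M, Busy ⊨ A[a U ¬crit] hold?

No

Sat(¬crit) = {Grant, Send, Recv, Reset, Sync, Check}
A[a U ¬crit]: least fixpoint, start Z0 = Sat(¬crit) = {Grant, Send, Recv, Reset, Sync, Check}, add states in Sat(a) with every successor in Z. Already a fixed point.
Sat(A[a U ¬crit]) = {Grant, Send, Recv, Reset, Sync, Check}
Busy ∉ Sat(A[a U ¬crit]) = {Grant, Send, Recv, Reset, Sync, Check}, so the formula does not hold at Busy.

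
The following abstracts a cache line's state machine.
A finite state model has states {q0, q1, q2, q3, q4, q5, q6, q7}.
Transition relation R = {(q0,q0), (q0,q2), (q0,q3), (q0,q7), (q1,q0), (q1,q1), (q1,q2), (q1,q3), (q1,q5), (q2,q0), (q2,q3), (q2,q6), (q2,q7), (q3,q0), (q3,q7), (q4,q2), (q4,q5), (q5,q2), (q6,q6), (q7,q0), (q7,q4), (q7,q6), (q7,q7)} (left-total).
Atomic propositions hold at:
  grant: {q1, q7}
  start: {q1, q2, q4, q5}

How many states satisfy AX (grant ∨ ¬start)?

3

Sat(¬start) = {q0, q3, q6, q7}
Sat(grant ∨ ¬start) = {q0, q1, q3, q6, q7}
Sat(AX (grant ∨ ¬start)) = {s : every successor in {q0, q1, q3, q6, q7}} = {q2, q3, q6}
|Sat(AX (grant ∨ ¬start))| = |{q2, q3, q6}| = 3.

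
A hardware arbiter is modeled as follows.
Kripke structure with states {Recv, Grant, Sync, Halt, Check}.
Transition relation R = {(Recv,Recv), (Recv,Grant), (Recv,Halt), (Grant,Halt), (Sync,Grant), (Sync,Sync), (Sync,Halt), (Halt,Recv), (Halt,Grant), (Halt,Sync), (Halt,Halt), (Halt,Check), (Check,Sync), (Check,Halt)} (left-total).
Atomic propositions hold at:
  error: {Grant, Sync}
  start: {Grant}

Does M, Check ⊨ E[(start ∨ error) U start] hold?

Sat(start ∨ error) = {Grant, Sync}
E[(start ∨ error) U start]: least fixpoint, start Z0 = Sat(start) = {Grant}, add states in Sat(start ∨ error) with some successor in Z. Z1 = {Grant, Sync}; fixed.
Sat(E[(start ∨ error) U start]) = {Grant, Sync}
Check ∉ Sat(E[(start ∨ error) U start]) = {Grant, Sync}, so the formula does not hold at Check.

No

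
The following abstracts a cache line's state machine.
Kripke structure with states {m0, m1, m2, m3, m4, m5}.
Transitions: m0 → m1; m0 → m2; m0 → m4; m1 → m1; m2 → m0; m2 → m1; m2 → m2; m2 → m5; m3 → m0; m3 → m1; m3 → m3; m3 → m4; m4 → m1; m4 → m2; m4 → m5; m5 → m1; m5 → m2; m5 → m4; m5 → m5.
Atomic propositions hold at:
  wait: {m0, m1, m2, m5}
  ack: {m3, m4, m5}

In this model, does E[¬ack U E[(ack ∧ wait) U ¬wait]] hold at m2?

Yes

Sat(¬ack) = {m0, m1, m2}
Sat(ack ∧ wait) = {m5}
Sat(¬wait) = {m3, m4}
E[(ack ∧ wait) U ¬wait]: least fixpoint, start Z0 = Sat(¬wait) = {m3, m4}, add states in Sat(ack ∧ wait) with some successor in Z. Z1 = {m3, m4, m5}; fixed.
Sat(E[(ack ∧ wait) U ¬wait]) = {m3, m4, m5}
E[¬ack U E[(ack ∧ wait) U ¬wait]]: least fixpoint, start Z0 = Sat(E[(ack ∧ wait) U ¬wait]) = {m3, m4, m5}, add states in Sat(¬ack) with some successor in Z. Z1 = {m0, m2, m3, m4, m5}; fixed.
Sat(E[¬ack U E[(ack ∧ wait) U ¬wait]]) = {m0, m2, m3, m4, m5}
m2 ∈ Sat(E[¬ack U E[(ack ∧ wait) U ¬wait]]) = {m0, m2, m3, m4, m5}, so the formula holds at m2.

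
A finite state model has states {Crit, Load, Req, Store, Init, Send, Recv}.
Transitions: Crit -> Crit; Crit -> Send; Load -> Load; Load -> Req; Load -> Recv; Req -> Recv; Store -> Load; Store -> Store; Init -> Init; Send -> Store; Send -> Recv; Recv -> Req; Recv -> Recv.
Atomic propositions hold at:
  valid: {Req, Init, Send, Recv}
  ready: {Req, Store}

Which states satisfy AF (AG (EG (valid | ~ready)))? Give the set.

{Load, Req, Init, Recv}

Sat(~ready) = {Crit, Load, Init, Send, Recv}
Sat(valid | ~ready) = {Crit, Load, Req, Init, Send, Recv}
EG (valid | ~ready): greatest fixpoint, start Z0 = {Crit, Load, Req, Init, Send, Recv}, keep only states in Sat with some successor in Z. Already a fixed point.
Sat(EG (valid | ~ready)) = {Crit, Load, Req, Init, Send, Recv}
AG (EG (valid | ~ready)): greatest fixpoint, start Z0 = {Crit, Load, Req, Init, Send, Recv}, keep only states in Sat with every successor in Z. Z1 = {Crit, Load, Req, Init, Recv}; Z2 = {Load, Req, Init, Recv}; fixed.
Sat(AG (EG (valid | ~ready))) = {Load, Req, Init, Recv}
AF (AG (EG (valid | ~ready))): least fixpoint, start Z0 = {Load, Req, Init, Recv}, add states with every successor in Z. Already a fixed point.
Sat(AF (AG (EG (valid | ~ready)))) = {Load, Req, Init, Recv}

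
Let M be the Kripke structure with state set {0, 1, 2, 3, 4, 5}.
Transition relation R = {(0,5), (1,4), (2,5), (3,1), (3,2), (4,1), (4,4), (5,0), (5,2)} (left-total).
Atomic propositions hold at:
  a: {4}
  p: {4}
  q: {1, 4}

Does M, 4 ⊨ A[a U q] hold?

Yes

A[a U q]: least fixpoint, start Z0 = Sat(q) = {1, 4}, add states in Sat(a) with every successor in Z. Already a fixed point.
Sat(A[a U q]) = {1, 4}
4 ∈ Sat(A[a U q]) = {1, 4}, so the formula holds at 4.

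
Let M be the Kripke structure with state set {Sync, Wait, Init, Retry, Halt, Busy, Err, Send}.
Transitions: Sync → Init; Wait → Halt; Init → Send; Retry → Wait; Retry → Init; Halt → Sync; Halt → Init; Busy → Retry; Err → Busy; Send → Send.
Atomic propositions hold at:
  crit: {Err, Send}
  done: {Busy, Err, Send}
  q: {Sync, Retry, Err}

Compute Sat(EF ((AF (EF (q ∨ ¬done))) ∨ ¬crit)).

Sat(¬done) = {Sync, Wait, Init, Retry, Halt}
Sat(q ∨ ¬done) = {Sync, Wait, Init, Retry, Halt, Err}
EF (q ∨ ¬done): least fixpoint, start Z0 = {Sync, Wait, Init, Retry, Halt, Err}, add states with some successor in Z. Z1 = {Sync, Wait, Init, Retry, Halt, Busy, Err}; fixed.
Sat(EF (q ∨ ¬done)) = {Sync, Wait, Init, Retry, Halt, Busy, Err}
AF (EF (q ∨ ¬done)): least fixpoint, start Z0 = {Sync, Wait, Init, Retry, Halt, Busy, Err}, add states with every successor in Z. Already a fixed point.
Sat(AF (EF (q ∨ ¬done))) = {Sync, Wait, Init, Retry, Halt, Busy, Err}
Sat(¬crit) = {Sync, Wait, Init, Retry, Halt, Busy}
Sat((AF (EF (q ∨ ¬done))) ∨ ¬crit) = {Sync, Wait, Init, Retry, Halt, Busy, Err}
EF ((AF (EF (q ∨ ¬done))) ∨ ¬crit): least fixpoint, start Z0 = {Sync, Wait, Init, Retry, Halt, Busy, Err}, add states with some successor in Z. Already a fixed point.
Sat(EF ((AF (EF (q ∨ ¬done))) ∨ ¬crit)) = {Sync, Wait, Init, Retry, Halt, Busy, Err}

{Sync, Wait, Init, Retry, Halt, Busy, Err}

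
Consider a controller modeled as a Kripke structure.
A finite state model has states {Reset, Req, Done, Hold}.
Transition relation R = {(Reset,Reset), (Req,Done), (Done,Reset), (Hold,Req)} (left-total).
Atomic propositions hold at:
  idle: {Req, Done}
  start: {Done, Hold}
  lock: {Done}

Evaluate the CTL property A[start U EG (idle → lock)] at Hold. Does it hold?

No

Sat(idle → lock) = {Reset, Done, Hold}
EG (idle → lock): greatest fixpoint, start Z0 = {Reset, Done, Hold}, keep only states in Sat with some successor in Z. Z1 = {Reset, Done}; fixed.
Sat(EG (idle → lock)) = {Reset, Done}
A[start U EG (idle → lock)]: least fixpoint, start Z0 = Sat(EG (idle → lock)) = {Reset, Done}, add states in Sat(start) with every successor in Z. Already a fixed point.
Sat(A[start U EG (idle → lock)]) = {Reset, Done}
Hold ∉ Sat(A[start U EG (idle → lock)]) = {Reset, Done}, so the formula does not hold at Hold.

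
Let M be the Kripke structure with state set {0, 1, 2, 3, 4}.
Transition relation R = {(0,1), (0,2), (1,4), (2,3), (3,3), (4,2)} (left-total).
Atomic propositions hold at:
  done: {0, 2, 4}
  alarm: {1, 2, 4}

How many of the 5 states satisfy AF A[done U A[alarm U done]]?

4

A[alarm U done]: least fixpoint, start Z0 = Sat(done) = {0, 2, 4}, add states in Sat(alarm) with every successor in Z. Z1 = {0, 1, 2, 4}; fixed.
Sat(A[alarm U done]) = {0, 1, 2, 4}
A[done U A[alarm U done]]: least fixpoint, start Z0 = Sat(A[alarm U done]) = {0, 1, 2, 4}, add states in Sat(done) with every successor in Z. Already a fixed point.
Sat(A[done U A[alarm U done]]) = {0, 1, 2, 4}
AF A[done U A[alarm U done]]: least fixpoint, start Z0 = {0, 1, 2, 4}, add states with every successor in Z. Already a fixed point.
Sat(AF A[done U A[alarm U done]]) = {0, 1, 2, 4}
|Sat(AF A[done U A[alarm U done]])| = |{0, 1, 2, 4}| = 4.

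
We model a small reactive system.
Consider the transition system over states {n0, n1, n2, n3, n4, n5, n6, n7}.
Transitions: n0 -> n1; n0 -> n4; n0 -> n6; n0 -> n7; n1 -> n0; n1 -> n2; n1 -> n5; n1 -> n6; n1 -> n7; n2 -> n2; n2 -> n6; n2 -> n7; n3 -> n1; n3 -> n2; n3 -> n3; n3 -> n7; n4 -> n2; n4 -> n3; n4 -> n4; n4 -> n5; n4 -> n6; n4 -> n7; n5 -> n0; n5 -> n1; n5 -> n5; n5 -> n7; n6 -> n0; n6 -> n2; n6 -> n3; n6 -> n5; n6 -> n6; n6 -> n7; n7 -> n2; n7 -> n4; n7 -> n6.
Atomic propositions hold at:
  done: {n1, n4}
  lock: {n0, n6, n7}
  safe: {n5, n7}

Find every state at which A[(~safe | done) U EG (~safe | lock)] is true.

Sat(~safe) = {n0, n1, n2, n3, n4, n6}
Sat(~safe | done) = {n0, n1, n2, n3, n4, n6}
Sat(~safe | lock) = {n0, n1, n2, n3, n4, n6, n7}
EG (~safe | lock): greatest fixpoint, start Z0 = {n0, n1, n2, n3, n4, n6, n7}, keep only states in Sat with some successor in Z. Already a fixed point.
Sat(EG (~safe | lock)) = {n0, n1, n2, n3, n4, n6, n7}
A[(~safe | done) U EG (~safe | lock)]: least fixpoint, start Z0 = Sat(EG (~safe | lock)) = {n0, n1, n2, n3, n4, n6, n7}, add states in Sat(~safe | done) with every successor in Z. Already a fixed point.
Sat(A[(~safe | done) U EG (~safe | lock)]) = {n0, n1, n2, n3, n4, n6, n7}

{n0, n1, n2, n3, n4, n6, n7}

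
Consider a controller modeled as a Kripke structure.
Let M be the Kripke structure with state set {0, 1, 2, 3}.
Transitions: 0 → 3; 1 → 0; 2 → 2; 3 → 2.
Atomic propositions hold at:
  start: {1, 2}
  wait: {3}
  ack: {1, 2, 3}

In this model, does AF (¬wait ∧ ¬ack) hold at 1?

Sat(¬wait) = {0, 1, 2}
Sat(¬ack) = {0}
Sat(¬wait ∧ ¬ack) = {0}
AF (¬wait ∧ ¬ack): least fixpoint, start Z0 = {0}, add states with every successor in Z. Z1 = {0, 1}; fixed.
Sat(AF (¬wait ∧ ¬ack)) = {0, 1}
1 ∈ Sat(AF (¬wait ∧ ¬ack)) = {0, 1}, so the formula holds at 1.

Yes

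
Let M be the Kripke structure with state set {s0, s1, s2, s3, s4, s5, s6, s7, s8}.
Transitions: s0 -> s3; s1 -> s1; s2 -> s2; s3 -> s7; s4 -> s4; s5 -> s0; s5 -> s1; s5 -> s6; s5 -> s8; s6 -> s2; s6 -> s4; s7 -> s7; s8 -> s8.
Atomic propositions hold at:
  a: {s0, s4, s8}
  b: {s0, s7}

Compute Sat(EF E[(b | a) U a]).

Sat(b | a) = {s0, s4, s7, s8}
E[(b | a) U a]: least fixpoint, start Z0 = Sat(a) = {s0, s4, s8}, add states in Sat(b | a) with some successor in Z. Already a fixed point.
Sat(E[(b | a) U a]) = {s0, s4, s8}
EF E[(b | a) U a]: least fixpoint, start Z0 = {s0, s4, s8}, add states with some successor in Z. Z1 = {s0, s4, s5, s6, s8}; fixed.
Sat(EF E[(b | a) U a]) = {s0, s4, s5, s6, s8}

{s0, s4, s5, s6, s8}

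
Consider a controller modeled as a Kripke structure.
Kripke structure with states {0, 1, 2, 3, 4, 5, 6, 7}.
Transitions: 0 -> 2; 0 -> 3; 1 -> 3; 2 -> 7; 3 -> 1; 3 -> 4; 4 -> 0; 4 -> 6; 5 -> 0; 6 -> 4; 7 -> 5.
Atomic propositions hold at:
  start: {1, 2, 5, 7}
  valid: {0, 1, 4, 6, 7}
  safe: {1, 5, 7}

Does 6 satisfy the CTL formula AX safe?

No

Sat(AX safe) = {s : every successor in {1, 5, 7}} = {2, 7}
6 ∉ Sat(AX safe) = {2, 7}, so the formula does not hold at 6.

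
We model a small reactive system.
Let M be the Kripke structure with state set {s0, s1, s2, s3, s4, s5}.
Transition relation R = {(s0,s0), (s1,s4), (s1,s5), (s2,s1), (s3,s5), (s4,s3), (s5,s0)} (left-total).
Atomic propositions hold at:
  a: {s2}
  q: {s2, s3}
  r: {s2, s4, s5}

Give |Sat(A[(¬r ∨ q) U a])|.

Sat(¬r) = {s0, s1, s3}
Sat(¬r ∨ q) = {s0, s1, s2, s3}
A[(¬r ∨ q) U a]: least fixpoint, start Z0 = Sat(a) = {s2}, add states in Sat(¬r ∨ q) with every successor in Z. Already a fixed point.
Sat(A[(¬r ∨ q) U a]) = {s2}
|Sat(A[(¬r ∨ q) U a])| = |{s2}| = 1.

1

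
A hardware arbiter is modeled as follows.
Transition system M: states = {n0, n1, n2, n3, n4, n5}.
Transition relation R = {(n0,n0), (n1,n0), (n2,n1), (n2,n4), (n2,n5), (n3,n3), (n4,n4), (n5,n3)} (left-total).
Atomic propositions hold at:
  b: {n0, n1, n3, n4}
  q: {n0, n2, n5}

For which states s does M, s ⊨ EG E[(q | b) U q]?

Sat(q | b) = {n0, n1, n2, n3, n4, n5}
E[(q | b) U q]: least fixpoint, start Z0 = Sat(q) = {n0, n2, n5}, add states in Sat(q | b) with some successor in Z. Z1 = {n0, n1, n2, n5}; fixed.
Sat(E[(q | b) U q]) = {n0, n1, n2, n5}
EG E[(q | b) U q]: greatest fixpoint, start Z0 = {n0, n1, n2, n5}, keep only states in Sat with some successor in Z. Z1 = {n0, n1, n2}; fixed.
Sat(EG E[(q | b) U q]) = {n0, n1, n2}

{n0, n1, n2}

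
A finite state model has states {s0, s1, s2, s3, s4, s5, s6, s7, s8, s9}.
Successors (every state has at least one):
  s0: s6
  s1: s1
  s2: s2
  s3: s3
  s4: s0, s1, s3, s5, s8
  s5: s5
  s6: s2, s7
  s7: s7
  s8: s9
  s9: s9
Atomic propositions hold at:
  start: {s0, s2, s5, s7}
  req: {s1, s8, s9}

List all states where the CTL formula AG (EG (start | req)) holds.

{s1, s2, s5, s7, s8, s9}

Sat(start | req) = {s0, s1, s2, s5, s7, s8, s9}
EG (start | req): greatest fixpoint, start Z0 = {s0, s1, s2, s5, s7, s8, s9}, keep only states in Sat with some successor in Z. Z1 = {s1, s2, s5, s7, s8, s9}; fixed.
Sat(EG (start | req)) = {s1, s2, s5, s7, s8, s9}
AG (EG (start | req)): greatest fixpoint, start Z0 = {s1, s2, s5, s7, s8, s9}, keep only states in Sat with every successor in Z. Already a fixed point.
Sat(AG (EG (start | req))) = {s1, s2, s5, s7, s8, s9}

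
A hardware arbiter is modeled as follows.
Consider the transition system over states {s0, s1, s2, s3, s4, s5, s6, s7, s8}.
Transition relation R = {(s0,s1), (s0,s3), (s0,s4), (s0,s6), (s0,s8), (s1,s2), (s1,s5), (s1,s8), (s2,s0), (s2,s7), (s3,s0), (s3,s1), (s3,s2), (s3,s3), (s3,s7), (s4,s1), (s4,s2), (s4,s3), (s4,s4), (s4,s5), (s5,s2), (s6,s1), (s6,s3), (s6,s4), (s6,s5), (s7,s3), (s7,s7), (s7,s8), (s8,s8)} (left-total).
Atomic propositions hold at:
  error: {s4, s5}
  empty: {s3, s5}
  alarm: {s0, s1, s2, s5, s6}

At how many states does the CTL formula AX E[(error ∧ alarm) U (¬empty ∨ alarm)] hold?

Sat(error ∧ alarm) = {s5}
Sat(¬empty) = {s0, s1, s2, s4, s6, s7, s8}
Sat(¬empty ∨ alarm) = {s0, s1, s2, s4, s5, s6, s7, s8}
E[(error ∧ alarm) U (¬empty ∨ alarm)]: least fixpoint, start Z0 = Sat((¬empty ∨ alarm)) = {s0, s1, s2, s4, s5, s6, s7, s8}, add states in Sat(error ∧ alarm) with some successor in Z. Already a fixed point.
Sat(E[(error ∧ alarm) U (¬empty ∨ alarm)]) = {s0, s1, s2, s4, s5, s6, s7, s8}
Sat(AX E[(error ∧ alarm) U (¬empty ∨ alarm)]) = {s : every successor in {s0, s1, s2, s4, s5, s6, s7, s8}} = {s1, s2, s5, s8}
|Sat(AX E[(error ∧ alarm) U (¬empty ∨ alarm)])| = |{s1, s2, s5, s8}| = 4.

4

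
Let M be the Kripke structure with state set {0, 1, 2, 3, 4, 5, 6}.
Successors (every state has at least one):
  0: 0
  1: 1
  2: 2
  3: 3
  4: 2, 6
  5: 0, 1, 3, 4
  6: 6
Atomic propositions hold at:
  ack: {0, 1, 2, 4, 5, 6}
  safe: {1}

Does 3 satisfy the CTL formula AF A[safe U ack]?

No

A[safe U ack]: least fixpoint, start Z0 = Sat(ack) = {0, 1, 2, 4, 5, 6}, add states in Sat(safe) with every successor in Z. Already a fixed point.
Sat(A[safe U ack]) = {0, 1, 2, 4, 5, 6}
AF A[safe U ack]: least fixpoint, start Z0 = {0, 1, 2, 4, 5, 6}, add states with every successor in Z. Already a fixed point.
Sat(AF A[safe U ack]) = {0, 1, 2, 4, 5, 6}
3 ∉ Sat(AF A[safe U ack]) = {0, 1, 2, 4, 5, 6}, so the formula does not hold at 3.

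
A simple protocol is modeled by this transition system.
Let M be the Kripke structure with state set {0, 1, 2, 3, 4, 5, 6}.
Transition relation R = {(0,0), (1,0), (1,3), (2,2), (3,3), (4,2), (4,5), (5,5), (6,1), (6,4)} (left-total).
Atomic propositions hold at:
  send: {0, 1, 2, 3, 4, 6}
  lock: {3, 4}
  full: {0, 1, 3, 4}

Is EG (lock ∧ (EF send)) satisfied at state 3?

EF send: least fixpoint, start Z0 = {0, 1, 2, 3, 4, 6}, add states with some successor in Z. Already a fixed point.
Sat(EF send) = {0, 1, 2, 3, 4, 6}
Sat(lock ∧ (EF send)) = {3, 4}
EG (lock ∧ (EF send)): greatest fixpoint, start Z0 = {3, 4}, keep only states in Sat with some successor in Z. Z1 = {3}; fixed.
Sat(EG (lock ∧ (EF send))) = {3}
3 ∈ Sat(EG (lock ∧ (EF send))) = {3}, so the formula holds at 3.

Yes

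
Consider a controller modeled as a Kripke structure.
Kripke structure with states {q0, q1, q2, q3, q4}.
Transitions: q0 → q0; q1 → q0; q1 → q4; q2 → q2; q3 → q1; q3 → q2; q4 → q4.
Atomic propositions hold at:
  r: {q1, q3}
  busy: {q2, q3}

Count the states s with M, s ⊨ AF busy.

2

AF busy: least fixpoint, start Z0 = {q2, q3}, add states with every successor in Z. Already a fixed point.
Sat(AF busy) = {q2, q3}
|Sat(AF busy)| = |{q2, q3}| = 2.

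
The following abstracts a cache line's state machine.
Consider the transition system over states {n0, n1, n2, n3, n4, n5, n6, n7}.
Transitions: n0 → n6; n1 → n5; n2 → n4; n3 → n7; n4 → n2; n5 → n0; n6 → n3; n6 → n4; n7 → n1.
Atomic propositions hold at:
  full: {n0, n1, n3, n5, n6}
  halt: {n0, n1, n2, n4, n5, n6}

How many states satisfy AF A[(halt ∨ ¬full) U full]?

6

Sat(¬full) = {n2, n4, n7}
Sat(halt ∨ ¬full) = {n0, n1, n2, n4, n5, n6, n7}
A[(halt ∨ ¬full) U full]: least fixpoint, start Z0 = Sat(full) = {n0, n1, n3, n5, n6}, add states in Sat(halt ∨ ¬full) with every successor in Z. Z1 = {n0, n1, n3, n5, n6, n7}; fixed.
Sat(A[(halt ∨ ¬full) U full]) = {n0, n1, n3, n5, n6, n7}
AF A[(halt ∨ ¬full) U full]: least fixpoint, start Z0 = {n0, n1, n3, n5, n6, n7}, add states with every successor in Z. Already a fixed point.
Sat(AF A[(halt ∨ ¬full) U full]) = {n0, n1, n3, n5, n6, n7}
|Sat(AF A[(halt ∨ ¬full) U full])| = |{n0, n1, n3, n5, n6, n7}| = 6.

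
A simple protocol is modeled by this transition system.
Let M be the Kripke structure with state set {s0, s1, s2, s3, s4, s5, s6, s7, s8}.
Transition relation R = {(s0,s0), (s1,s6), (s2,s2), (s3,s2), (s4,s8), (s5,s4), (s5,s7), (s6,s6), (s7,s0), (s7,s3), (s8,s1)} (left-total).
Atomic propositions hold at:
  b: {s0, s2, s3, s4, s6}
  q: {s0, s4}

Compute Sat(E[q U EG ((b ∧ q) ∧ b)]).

{s0}

Sat(b ∧ q) = {s0, s4}
Sat((b ∧ q) ∧ b) = {s0, s4}
EG ((b ∧ q) ∧ b): greatest fixpoint, start Z0 = {s0, s4}, keep only states in Sat with some successor in Z. Z1 = {s0}; fixed.
Sat(EG ((b ∧ q) ∧ b)) = {s0}
E[q U EG ((b ∧ q) ∧ b)]: least fixpoint, start Z0 = Sat(EG ((b ∧ q) ∧ b)) = {s0}, add states in Sat(q) with some successor in Z. Already a fixed point.
Sat(E[q U EG ((b ∧ q) ∧ b)]) = {s0}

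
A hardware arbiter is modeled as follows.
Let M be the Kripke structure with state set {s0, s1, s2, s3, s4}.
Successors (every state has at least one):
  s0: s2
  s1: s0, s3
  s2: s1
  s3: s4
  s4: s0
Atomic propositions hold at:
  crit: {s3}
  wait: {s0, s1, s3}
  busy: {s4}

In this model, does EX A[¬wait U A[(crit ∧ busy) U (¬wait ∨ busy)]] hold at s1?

No

Sat(¬wait) = {s2, s4}
Sat(crit ∧ busy) = ∅
Sat(¬wait ∨ busy) = {s2, s4}
A[(crit ∧ busy) U (¬wait ∨ busy)]: least fixpoint, start Z0 = Sat((¬wait ∨ busy)) = {s2, s4}, add states in Sat(crit ∧ busy) with every successor in Z. Already a fixed point.
Sat(A[(crit ∧ busy) U (¬wait ∨ busy)]) = {s2, s4}
A[¬wait U A[(crit ∧ busy) U (¬wait ∨ busy)]]: least fixpoint, start Z0 = Sat(A[(crit ∧ busy) U (¬wait ∨ busy)]) = {s2, s4}, add states in Sat(¬wait) with every successor in Z. Already a fixed point.
Sat(A[¬wait U A[(crit ∧ busy) U (¬wait ∨ busy)]]) = {s2, s4}
Sat(EX A[¬wait U A[(crit ∧ busy) U (¬wait ∨ busy)]]) = {s : some successor in {s2, s4}} = {s0, s3}
s1 ∉ Sat(EX A[¬wait U A[(crit ∧ busy) U (¬wait ∨ busy)]]) = {s0, s3}, so the formula does not hold at s1.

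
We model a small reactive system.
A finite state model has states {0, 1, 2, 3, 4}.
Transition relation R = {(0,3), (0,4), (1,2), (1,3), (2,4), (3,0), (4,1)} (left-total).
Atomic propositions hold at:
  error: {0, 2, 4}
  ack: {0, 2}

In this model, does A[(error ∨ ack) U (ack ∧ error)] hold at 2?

Yes

Sat(error ∨ ack) = {0, 2, 4}
Sat(ack ∧ error) = {0, 2}
A[(error ∨ ack) U (ack ∧ error)]: least fixpoint, start Z0 = Sat((ack ∧ error)) = {0, 2}, add states in Sat(error ∨ ack) with every successor in Z. Already a fixed point.
Sat(A[(error ∨ ack) U (ack ∧ error)]) = {0, 2}
2 ∈ Sat(A[(error ∨ ack) U (ack ∧ error)]) = {0, 2}, so the formula holds at 2.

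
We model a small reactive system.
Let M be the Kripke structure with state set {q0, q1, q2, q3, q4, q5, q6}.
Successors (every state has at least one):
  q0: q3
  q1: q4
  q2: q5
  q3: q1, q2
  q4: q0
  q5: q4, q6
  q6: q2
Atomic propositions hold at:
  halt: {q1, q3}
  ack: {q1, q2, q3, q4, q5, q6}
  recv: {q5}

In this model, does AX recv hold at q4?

Sat(AX recv) = {s : every successor in {q5}} = {q2}
q4 ∉ Sat(AX recv) = {q2}, so the formula does not hold at q4.

No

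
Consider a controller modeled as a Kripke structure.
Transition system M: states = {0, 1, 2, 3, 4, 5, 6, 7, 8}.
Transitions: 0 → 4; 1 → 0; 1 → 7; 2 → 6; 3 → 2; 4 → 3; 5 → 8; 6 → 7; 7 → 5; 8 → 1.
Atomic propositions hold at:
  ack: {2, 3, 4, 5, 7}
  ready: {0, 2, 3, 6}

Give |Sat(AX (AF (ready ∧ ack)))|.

Sat(ready ∧ ack) = {2, 3}
AF (ready ∧ ack): least fixpoint, start Z0 = {2, 3}, add states with every successor in Z. Z1 = {2, 3, 4}; Z2 = {0, 2, 3, 4}; fixed.
Sat(AF (ready ∧ ack)) = {0, 2, 3, 4}
Sat(AX (AF (ready ∧ ack))) = {s : every successor in {0, 2, 3, 4}} = {0, 3, 4}
|Sat(AX (AF (ready ∧ ack)))| = |{0, 3, 4}| = 3.

3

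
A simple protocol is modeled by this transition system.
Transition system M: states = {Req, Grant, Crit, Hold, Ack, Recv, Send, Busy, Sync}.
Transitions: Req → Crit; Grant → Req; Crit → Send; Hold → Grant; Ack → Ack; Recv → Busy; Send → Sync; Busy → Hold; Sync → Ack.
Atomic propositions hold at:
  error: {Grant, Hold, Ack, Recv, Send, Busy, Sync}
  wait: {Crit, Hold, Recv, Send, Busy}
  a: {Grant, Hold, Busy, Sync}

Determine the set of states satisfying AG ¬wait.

{Ack, Sync}

Sat(¬wait) = {Req, Grant, Ack, Sync}
AG ¬wait: greatest fixpoint, start Z0 = {Req, Grant, Ack, Sync}, keep only states in Sat with every successor in Z. Z1 = {Grant, Ack, Sync}; Z2 = {Ack, Sync}; fixed.
Sat(AG ¬wait) = {Ack, Sync}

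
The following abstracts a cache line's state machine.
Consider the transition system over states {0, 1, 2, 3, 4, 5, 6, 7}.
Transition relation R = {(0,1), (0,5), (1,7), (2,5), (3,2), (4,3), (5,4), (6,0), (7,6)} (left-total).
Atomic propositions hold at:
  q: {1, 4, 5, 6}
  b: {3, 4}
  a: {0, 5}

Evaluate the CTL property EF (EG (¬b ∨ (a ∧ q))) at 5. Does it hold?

No

Sat(¬b) = {0, 1, 2, 5, 6, 7}
Sat(a ∧ q) = {5}
Sat(¬b ∨ (a ∧ q)) = {0, 1, 2, 5, 6, 7}
EG (¬b ∨ (a ∧ q)): greatest fixpoint, start Z0 = {0, 1, 2, 5, 6, 7}, keep only states in Sat with some successor in Z. Z1 = {0, 1, 2, 6, 7}; Z2 = {0, 1, 6, 7}; fixed.
Sat(EG (¬b ∨ (a ∧ q))) = {0, 1, 6, 7}
EF (EG (¬b ∨ (a ∧ q))): least fixpoint, start Z0 = {0, 1, 6, 7}, add states with some successor in Z. Already a fixed point.
Sat(EF (EG (¬b ∨ (a ∧ q)))) = {0, 1, 6, 7}
5 ∉ Sat(EF (EG (¬b ∨ (a ∧ q)))) = {0, 1, 6, 7}, so the formula does not hold at 5.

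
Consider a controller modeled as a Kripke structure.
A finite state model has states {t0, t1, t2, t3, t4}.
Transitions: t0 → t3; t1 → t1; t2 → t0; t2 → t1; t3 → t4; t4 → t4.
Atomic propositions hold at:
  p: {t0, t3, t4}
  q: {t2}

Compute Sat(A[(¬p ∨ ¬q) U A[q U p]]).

Sat(¬p) = {t1, t2}
Sat(¬q) = {t0, t1, t3, t4}
Sat(¬p ∨ ¬q) = {t0, t1, t2, t3, t4}
A[q U p]: least fixpoint, start Z0 = Sat(p) = {t0, t3, t4}, add states in Sat(q) with every successor in Z. Already a fixed point.
Sat(A[q U p]) = {t0, t3, t4}
A[(¬p ∨ ¬q) U A[q U p]]: least fixpoint, start Z0 = Sat(A[q U p]) = {t0, t3, t4}, add states in Sat(¬p ∨ ¬q) with every successor in Z. Already a fixed point.
Sat(A[(¬p ∨ ¬q) U A[q U p]]) = {t0, t3, t4}

{t0, t3, t4}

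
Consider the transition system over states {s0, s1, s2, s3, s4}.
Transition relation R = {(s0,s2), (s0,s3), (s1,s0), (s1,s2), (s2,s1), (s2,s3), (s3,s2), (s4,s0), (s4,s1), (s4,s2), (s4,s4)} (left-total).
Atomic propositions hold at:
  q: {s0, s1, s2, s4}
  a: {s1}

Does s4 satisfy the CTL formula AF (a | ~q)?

Sat(~q) = {s3}
Sat(a | ~q) = {s1, s3}
AF (a | ~q): least fixpoint, start Z0 = {s1, s3}, add states with every successor in Z. Z1 = {s1, s2, s3}; Z2 = {s0, s1, s2, s3}; fixed.
Sat(AF (a | ~q)) = {s0, s1, s2, s3}
s4 ∉ Sat(AF (a | ~q)) = {s0, s1, s2, s3}, so the formula does not hold at s4.

No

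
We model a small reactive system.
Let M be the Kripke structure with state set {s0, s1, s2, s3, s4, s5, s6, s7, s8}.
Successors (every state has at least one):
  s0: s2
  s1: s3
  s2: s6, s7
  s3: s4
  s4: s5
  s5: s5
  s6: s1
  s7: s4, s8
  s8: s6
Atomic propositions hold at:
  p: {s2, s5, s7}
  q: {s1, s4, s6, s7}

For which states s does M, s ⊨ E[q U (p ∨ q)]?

{s1, s2, s4, s5, s6, s7}

Sat(p ∨ q) = {s1, s2, s4, s5, s6, s7}
E[q U (p ∨ q)]: least fixpoint, start Z0 = Sat((p ∨ q)) = {s1, s2, s4, s5, s6, s7}, add states in Sat(q) with some successor in Z. Already a fixed point.
Sat(E[q U (p ∨ q)]) = {s1, s2, s4, s5, s6, s7}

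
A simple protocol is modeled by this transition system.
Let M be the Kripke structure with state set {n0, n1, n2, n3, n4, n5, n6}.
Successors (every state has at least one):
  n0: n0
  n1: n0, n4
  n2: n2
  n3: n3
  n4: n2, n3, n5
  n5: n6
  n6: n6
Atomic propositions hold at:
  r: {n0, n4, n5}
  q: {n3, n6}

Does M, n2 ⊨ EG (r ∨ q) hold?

Sat(r ∨ q) = {n0, n3, n4, n5, n6}
EG (r ∨ q): greatest fixpoint, start Z0 = {n0, n3, n4, n5, n6}, keep only states in Sat with some successor in Z. Already a fixed point.
Sat(EG (r ∨ q)) = {n0, n3, n4, n5, n6}
n2 ∉ Sat(EG (r ∨ q)) = {n0, n3, n4, n5, n6}, so the formula does not hold at n2.

No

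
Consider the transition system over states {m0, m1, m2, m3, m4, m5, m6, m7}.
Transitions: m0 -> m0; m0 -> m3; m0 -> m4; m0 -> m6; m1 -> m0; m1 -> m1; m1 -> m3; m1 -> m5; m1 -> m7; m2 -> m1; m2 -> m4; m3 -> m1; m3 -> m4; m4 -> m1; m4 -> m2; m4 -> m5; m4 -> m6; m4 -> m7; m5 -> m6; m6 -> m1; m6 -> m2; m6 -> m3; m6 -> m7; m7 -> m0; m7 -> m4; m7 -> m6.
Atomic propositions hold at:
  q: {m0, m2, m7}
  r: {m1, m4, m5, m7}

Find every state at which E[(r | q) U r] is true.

Sat(r | q) = {m0, m1, m2, m4, m5, m7}
E[(r | q) U r]: least fixpoint, start Z0 = Sat(r) = {m1, m4, m5, m7}, add states in Sat(r | q) with some successor in Z. Z1 = {m0, m1, m2, m4, m5, m7}; fixed.
Sat(E[(r | q) U r]) = {m0, m1, m2, m4, m5, m7}

{m0, m1, m2, m4, m5, m7}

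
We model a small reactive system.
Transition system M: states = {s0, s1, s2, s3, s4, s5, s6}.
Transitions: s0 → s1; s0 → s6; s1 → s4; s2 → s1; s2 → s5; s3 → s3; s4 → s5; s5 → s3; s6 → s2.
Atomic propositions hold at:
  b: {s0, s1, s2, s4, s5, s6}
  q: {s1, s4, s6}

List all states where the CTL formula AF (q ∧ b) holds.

{s0, s1, s4, s6}

Sat(q ∧ b) = {s1, s4, s6}
AF (q ∧ b): least fixpoint, start Z0 = {s1, s4, s6}, add states with every successor in Z. Z1 = {s0, s1, s4, s6}; fixed.
Sat(AF (q ∧ b)) = {s0, s1, s4, s6}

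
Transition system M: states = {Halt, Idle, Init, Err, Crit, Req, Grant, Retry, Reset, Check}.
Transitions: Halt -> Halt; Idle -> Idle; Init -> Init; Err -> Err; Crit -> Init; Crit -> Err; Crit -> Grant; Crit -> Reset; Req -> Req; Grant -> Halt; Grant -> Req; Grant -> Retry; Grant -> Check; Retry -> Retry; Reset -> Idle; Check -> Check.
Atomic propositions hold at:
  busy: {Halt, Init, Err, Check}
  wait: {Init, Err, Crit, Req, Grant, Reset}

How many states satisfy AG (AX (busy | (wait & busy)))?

4

Sat(wait & busy) = {Init, Err}
Sat(busy | (wait & busy)) = {Halt, Init, Err, Check}
Sat(AX (busy | (wait & busy))) = {s : every successor in {Halt, Init, Err, Check}} = {Halt, Init, Err, Check}
AG (AX (busy | (wait & busy))): greatest fixpoint, start Z0 = {Halt, Init, Err, Check}, keep only states in Sat with every successor in Z. Already a fixed point.
Sat(AG (AX (busy | (wait & busy)))) = {Halt, Init, Err, Check}
|Sat(AG (AX (busy | (wait & busy))))| = |{Halt, Init, Err, Check}| = 4.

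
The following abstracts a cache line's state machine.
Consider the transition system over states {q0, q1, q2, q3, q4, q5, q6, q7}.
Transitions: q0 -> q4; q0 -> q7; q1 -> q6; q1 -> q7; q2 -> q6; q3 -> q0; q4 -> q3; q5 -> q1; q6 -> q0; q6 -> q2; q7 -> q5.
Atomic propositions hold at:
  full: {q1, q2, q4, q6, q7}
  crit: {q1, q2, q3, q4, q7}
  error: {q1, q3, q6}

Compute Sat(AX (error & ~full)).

{q4}

Sat(~full) = {q0, q3, q5}
Sat(error & ~full) = {q3}
Sat(AX (error & ~full)) = {s : every successor in {q3}} = {q4}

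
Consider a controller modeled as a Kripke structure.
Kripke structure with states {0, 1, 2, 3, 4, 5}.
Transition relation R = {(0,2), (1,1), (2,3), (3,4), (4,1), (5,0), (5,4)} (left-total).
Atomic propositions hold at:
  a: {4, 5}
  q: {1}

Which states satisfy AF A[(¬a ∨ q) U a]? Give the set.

Sat(¬a) = {0, 1, 2, 3}
Sat(¬a ∨ q) = {0, 1, 2, 3}
A[(¬a ∨ q) U a]: least fixpoint, start Z0 = Sat(a) = {4, 5}, add states in Sat(¬a ∨ q) with every successor in Z. Z1 = {3, 4, 5}; Z2 = {2, 3, 4, 5}; Z3 = {0, 2, 3, 4, 5}; fixed.
Sat(A[(¬a ∨ q) U a]) = {0, 2, 3, 4, 5}
AF A[(¬a ∨ q) U a]: least fixpoint, start Z0 = {0, 2, 3, 4, 5}, add states with every successor in Z. Already a fixed point.
Sat(AF A[(¬a ∨ q) U a]) = {0, 2, 3, 4, 5}

{0, 2, 3, 4, 5}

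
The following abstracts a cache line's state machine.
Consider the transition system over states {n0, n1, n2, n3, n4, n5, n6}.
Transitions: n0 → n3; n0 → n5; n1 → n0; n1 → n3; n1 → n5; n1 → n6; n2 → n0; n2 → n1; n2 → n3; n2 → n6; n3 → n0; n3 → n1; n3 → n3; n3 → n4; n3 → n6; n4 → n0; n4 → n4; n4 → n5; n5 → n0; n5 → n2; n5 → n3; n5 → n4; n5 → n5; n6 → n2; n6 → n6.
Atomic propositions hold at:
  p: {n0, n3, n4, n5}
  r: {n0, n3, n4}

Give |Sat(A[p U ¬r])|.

4

Sat(¬r) = {n1, n2, n5, n6}
A[p U ¬r]: least fixpoint, start Z0 = Sat(¬r) = {n1, n2, n5, n6}, add states in Sat(p) with every successor in Z. Already a fixed point.
Sat(A[p U ¬r]) = {n1, n2, n5, n6}
|Sat(A[p U ¬r])| = |{n1, n2, n5, n6}| = 4.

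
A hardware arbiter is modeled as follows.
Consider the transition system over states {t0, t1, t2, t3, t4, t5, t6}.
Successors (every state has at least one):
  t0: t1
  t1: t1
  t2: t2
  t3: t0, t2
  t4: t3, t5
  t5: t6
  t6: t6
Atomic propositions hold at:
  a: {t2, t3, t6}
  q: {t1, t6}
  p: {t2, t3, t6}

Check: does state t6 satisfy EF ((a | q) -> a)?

Sat(a | q) = {t1, t2, t3, t6}
Sat((a | q) -> a) = {t0, t2, t3, t4, t5, t6}
EF ((a | q) -> a): least fixpoint, start Z0 = {t0, t2, t3, t4, t5, t6}, add states with some successor in Z. Already a fixed point.
Sat(EF ((a | q) -> a)) = {t0, t2, t3, t4, t5, t6}
t6 ∈ Sat(EF ((a | q) -> a)) = {t0, t2, t3, t4, t5, t6}, so the formula holds at t6.

Yes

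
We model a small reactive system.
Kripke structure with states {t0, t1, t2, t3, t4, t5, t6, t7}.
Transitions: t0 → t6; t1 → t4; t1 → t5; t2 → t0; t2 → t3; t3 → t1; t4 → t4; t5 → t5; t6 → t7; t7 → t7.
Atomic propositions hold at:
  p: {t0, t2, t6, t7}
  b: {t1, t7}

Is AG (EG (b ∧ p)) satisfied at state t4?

No

Sat(b ∧ p) = {t7}
EG (b ∧ p): greatest fixpoint, start Z0 = {t7}, keep only states in Sat with some successor in Z. Already a fixed point.
Sat(EG (b ∧ p)) = {t7}
AG (EG (b ∧ p)): greatest fixpoint, start Z0 = {t7}, keep only states in Sat with every successor in Z. Already a fixed point.
Sat(AG (EG (b ∧ p))) = {t7}
t4 ∉ Sat(AG (EG (b ∧ p))) = {t7}, so the formula does not hold at t4.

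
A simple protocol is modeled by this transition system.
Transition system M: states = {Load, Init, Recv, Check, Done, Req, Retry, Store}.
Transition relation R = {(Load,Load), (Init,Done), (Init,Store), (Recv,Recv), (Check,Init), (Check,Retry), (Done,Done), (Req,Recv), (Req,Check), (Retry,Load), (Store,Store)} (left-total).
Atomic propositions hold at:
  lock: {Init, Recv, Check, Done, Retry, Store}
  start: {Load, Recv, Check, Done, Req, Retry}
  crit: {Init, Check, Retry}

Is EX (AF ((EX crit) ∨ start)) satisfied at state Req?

Sat(EX crit) = {s : some successor in {Init, Check, Retry}} = {Check, Req}
Sat((EX crit) ∨ start) = {Load, Recv, Check, Done, Req, Retry}
AF ((EX crit) ∨ start): least fixpoint, start Z0 = {Load, Recv, Check, Done, Req, Retry}, add states with every successor in Z. Already a fixed point.
Sat(AF ((EX crit) ∨ start)) = {Load, Recv, Check, Done, Req, Retry}
Sat(EX (AF ((EX crit) ∨ start))) = {s : some successor in {Load, Recv, Check, Done, Req, Retry}} = {Load, Init, Recv, Check, Done, Req, Retry}
Req ∈ Sat(EX (AF ((EX crit) ∨ start))) = {Load, Init, Recv, Check, Done, Req, Retry}, so the formula holds at Req.

Yes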